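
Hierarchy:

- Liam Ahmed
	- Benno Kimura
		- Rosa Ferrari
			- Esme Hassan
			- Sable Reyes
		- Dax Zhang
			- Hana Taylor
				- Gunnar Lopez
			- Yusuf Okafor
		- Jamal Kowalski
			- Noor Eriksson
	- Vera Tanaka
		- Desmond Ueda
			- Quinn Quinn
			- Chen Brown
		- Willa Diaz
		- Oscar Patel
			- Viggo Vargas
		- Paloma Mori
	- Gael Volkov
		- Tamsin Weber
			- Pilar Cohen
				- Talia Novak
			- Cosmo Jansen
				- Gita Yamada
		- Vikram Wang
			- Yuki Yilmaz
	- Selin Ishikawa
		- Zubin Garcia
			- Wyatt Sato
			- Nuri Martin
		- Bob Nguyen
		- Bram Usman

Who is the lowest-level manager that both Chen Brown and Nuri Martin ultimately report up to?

Chen Brown's chain of managers is Desmond Ueda, Vera Tanaka, Liam Ahmed. Nuri Martin's chain of managers is Zubin Garcia, Selin Ishikawa, Liam Ahmed. The first manager that appears in both chains is Liam Ahmed.

Liam Ahmed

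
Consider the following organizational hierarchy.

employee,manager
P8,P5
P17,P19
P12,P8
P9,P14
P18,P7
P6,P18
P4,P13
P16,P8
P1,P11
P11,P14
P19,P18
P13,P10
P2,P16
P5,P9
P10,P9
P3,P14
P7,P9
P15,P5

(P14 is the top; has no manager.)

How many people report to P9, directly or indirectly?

14

P9 directly manages P7, P10, P5. Under P7: P18, P6, P19, P17 (4). Under P10: P13, P4 (2). Under P5: P15, P8, P12, P16, P2 (5). So P9's organization is 3 direct reports plus everyone under them: 5 + 3 + 6 = 14.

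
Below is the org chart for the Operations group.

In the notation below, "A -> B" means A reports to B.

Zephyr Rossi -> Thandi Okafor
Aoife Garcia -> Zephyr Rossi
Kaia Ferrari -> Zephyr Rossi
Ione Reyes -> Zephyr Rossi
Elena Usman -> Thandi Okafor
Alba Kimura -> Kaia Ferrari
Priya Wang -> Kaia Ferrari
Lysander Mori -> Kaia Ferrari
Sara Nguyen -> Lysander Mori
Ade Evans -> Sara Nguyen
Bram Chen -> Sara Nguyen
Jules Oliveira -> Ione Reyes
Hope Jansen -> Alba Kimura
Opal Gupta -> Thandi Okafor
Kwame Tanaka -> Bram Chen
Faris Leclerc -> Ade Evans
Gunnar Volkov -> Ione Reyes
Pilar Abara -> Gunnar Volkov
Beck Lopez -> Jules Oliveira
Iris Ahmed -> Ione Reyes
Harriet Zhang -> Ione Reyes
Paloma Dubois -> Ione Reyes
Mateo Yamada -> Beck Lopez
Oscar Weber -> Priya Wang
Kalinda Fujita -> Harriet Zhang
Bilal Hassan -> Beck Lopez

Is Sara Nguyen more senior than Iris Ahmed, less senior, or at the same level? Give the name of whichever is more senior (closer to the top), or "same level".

Iris Ahmed

Sara Nguyen is 4 levels below Thandi Okafor; Iris Ahmed is 3. Iris Ahmed is higher.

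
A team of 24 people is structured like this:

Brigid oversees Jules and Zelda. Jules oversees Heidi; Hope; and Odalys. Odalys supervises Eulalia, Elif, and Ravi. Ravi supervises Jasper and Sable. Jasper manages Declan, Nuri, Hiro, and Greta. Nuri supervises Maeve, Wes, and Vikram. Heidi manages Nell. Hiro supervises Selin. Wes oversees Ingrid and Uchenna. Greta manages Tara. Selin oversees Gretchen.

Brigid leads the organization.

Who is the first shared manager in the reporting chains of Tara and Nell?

Jules

Tara's chain of managers is Greta, Jasper, Ravi, Odalys, Jules, Brigid. Nell's chain of managers is Heidi, Jules, Brigid. The first manager that appears in both chains is Jules.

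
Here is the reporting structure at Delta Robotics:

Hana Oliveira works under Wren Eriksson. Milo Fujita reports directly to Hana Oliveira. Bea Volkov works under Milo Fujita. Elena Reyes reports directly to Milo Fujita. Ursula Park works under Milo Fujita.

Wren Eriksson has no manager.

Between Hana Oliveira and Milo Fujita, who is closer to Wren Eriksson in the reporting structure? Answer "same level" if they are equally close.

Hana Oliveira

Hana Oliveira is 1 level below Wren Eriksson; Milo Fujita is 2. Hana Oliveira is higher.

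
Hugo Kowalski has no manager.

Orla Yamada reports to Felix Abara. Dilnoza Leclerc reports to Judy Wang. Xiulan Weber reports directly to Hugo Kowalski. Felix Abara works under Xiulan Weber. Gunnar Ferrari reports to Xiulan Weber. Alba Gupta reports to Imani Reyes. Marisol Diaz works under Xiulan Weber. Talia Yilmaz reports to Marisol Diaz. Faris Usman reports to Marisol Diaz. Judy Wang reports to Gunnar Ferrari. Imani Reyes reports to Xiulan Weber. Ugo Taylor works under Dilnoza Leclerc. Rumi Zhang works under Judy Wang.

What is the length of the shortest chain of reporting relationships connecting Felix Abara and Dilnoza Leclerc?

4

Felix Abara is 1 level below Xiulan Weber, and Dilnoza Leclerc is 3 levels below Xiulan Weber (their lowest common manager). The shortest path runs up from Felix Abara to Xiulan Weber and back down to Dilnoza Leclerc: 1 + 3 = 4 links.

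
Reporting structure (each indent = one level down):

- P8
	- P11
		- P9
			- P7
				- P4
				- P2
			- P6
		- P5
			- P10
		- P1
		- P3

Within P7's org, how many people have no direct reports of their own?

2

The people in P7's organization with no one reporting to them are P2, P4. That is 2.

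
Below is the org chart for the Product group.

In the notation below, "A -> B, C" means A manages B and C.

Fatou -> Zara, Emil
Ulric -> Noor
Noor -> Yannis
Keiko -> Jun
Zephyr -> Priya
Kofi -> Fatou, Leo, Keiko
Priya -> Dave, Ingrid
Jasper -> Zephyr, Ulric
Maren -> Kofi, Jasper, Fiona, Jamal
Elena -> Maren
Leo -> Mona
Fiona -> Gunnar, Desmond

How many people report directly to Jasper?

Jasper directly manages Zephyr, Ulric. That is 2 direct reports.

2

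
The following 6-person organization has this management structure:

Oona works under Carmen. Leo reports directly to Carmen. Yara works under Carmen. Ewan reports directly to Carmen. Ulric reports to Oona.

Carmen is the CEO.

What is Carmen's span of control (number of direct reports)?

Carmen directly manages Oona, Leo, Ewan, Yara. That is 4 direct reports.

4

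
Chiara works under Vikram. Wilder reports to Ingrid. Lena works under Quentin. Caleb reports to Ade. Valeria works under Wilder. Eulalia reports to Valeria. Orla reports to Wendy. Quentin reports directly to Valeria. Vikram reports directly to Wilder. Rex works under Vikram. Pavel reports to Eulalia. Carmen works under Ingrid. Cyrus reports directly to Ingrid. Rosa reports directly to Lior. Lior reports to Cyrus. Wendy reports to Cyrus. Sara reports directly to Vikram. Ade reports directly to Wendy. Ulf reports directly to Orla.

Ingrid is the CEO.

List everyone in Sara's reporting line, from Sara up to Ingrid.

Sara reports to Vikram. Vikram reports to Wilder. Wilder reports to Ingrid. Ingrid is at the top.

Sara -> Vikram -> Wilder -> Ingrid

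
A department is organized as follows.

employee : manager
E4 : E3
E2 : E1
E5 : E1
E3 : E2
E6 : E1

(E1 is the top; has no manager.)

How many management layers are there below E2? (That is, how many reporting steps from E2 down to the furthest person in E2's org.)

2

The longest chain under E2 runs E2 → E3 → E4, which is 2 levels below E2.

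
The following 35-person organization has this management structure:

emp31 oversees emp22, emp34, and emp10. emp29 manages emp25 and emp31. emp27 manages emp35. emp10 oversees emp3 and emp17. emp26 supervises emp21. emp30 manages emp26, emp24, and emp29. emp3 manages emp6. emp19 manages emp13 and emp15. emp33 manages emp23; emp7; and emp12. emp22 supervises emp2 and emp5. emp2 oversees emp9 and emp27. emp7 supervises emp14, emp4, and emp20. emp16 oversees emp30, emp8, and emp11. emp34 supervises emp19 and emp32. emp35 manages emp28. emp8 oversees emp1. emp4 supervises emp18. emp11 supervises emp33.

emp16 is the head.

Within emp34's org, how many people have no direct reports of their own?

The people in emp34's organization with no one reporting to them are emp32, emp15, emp13. That is 3.

3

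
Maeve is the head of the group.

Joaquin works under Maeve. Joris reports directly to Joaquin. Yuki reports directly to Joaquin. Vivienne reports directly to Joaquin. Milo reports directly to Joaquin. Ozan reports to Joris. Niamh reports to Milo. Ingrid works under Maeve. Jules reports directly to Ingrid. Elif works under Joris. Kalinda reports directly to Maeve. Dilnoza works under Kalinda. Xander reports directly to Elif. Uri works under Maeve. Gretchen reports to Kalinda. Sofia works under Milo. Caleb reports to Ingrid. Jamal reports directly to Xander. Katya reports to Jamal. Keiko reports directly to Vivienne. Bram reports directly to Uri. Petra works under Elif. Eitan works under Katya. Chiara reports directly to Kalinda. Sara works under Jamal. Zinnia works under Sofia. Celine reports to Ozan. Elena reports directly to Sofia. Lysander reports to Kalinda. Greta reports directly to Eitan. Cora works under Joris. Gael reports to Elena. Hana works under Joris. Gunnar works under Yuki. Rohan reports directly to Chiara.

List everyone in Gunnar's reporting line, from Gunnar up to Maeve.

Gunnar reports to Yuki. Yuki reports to Joaquin. Joaquin reports to Maeve. Maeve is at the top.

Gunnar -> Yuki -> Joaquin -> Maeve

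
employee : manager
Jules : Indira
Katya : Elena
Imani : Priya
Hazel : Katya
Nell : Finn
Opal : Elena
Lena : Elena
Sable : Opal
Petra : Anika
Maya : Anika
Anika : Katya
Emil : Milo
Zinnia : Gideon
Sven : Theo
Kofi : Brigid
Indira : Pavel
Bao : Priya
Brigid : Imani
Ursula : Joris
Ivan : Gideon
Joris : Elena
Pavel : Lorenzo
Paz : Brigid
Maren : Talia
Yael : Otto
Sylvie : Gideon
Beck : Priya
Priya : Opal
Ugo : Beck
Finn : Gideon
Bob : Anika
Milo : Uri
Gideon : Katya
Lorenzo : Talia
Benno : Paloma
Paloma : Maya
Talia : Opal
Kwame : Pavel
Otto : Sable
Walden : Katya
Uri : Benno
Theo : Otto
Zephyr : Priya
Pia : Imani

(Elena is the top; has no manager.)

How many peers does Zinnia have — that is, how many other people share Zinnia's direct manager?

3

Zinnia reports to Gideon. Gideon's other direct reports are Sylvie, Ivan, Finn — 3 peers.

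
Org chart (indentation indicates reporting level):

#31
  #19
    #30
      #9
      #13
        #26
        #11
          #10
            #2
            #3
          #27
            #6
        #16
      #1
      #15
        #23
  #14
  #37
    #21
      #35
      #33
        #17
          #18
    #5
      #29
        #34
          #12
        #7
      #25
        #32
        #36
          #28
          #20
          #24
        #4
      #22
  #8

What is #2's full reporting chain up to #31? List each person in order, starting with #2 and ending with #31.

#2 reports to #10. #10 reports to #11. #11 reports to #13. #13 reports to #30. #30 reports to #19. #19 reports to #31. #31 is at the top.

#2 -> #10 -> #11 -> #13 -> #30 -> #19 -> #31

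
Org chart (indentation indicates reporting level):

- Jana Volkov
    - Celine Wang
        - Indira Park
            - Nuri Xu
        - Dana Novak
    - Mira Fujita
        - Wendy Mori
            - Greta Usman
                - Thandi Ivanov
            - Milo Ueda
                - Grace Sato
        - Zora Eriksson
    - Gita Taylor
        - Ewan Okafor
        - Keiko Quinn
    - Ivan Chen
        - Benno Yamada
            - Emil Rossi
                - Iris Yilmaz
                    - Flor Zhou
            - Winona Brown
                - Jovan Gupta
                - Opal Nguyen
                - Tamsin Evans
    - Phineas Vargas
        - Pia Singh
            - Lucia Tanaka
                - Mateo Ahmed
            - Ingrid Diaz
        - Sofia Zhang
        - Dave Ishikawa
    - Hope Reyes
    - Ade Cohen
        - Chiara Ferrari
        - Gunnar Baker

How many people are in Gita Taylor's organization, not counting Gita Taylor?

2

Gita Taylor directly manages Ewan Okafor, Keiko Quinn. Ewan Okafor has no reports. Keiko Quinn has no reports. So Gita Taylor's organization is 2 direct reports plus everyone under them: 1 + 1 = 2.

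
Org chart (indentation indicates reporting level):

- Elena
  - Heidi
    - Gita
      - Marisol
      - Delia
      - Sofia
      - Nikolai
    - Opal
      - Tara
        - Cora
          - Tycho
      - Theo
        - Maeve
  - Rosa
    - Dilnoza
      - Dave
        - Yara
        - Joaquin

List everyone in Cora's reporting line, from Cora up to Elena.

Cora -> Tara -> Opal -> Heidi -> Elena

Cora reports to Tara. Tara reports to Opal. Opal reports to Heidi. Heidi reports to Elena. Elena is at the top.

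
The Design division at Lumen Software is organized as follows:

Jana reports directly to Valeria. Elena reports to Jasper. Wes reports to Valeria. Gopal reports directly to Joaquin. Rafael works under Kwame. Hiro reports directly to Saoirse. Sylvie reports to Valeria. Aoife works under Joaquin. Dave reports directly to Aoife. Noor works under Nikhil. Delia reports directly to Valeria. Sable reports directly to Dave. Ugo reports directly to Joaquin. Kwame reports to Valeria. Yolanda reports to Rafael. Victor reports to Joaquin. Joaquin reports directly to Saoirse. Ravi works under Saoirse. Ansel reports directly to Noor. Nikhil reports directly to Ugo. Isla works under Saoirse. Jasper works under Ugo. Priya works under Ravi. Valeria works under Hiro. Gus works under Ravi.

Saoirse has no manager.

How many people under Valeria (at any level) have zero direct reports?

5

The people in Valeria's organization with no one reporting to them are Jana, Delia, Wes, Yolanda, Sylvie. That is 5.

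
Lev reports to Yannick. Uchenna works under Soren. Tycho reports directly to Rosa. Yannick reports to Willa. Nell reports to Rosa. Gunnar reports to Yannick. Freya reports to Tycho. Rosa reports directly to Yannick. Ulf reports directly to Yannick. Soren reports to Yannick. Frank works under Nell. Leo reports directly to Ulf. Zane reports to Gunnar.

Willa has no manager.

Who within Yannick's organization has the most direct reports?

Direct-report counts within Yannick's organization: Yannick has 5; Gunnar has 1; Ulf has 1; Soren has 1; Rosa has 2; Nell has 1; Tycho has 1. The largest is 5, held by Yannick.

Yannick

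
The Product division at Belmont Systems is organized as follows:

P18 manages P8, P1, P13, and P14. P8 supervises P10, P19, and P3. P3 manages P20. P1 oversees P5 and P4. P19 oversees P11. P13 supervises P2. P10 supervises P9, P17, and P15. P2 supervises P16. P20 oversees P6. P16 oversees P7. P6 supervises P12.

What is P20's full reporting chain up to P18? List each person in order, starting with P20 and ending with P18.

P20 -> P3 -> P8 -> P18

P20 reports to P3. P3 reports to P8. P8 reports to P18. P18 is at the top.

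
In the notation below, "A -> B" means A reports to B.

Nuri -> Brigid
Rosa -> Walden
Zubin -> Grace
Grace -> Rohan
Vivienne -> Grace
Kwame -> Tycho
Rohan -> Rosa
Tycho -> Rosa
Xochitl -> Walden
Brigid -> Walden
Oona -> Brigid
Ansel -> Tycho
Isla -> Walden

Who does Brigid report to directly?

Brigid reports directly to Walden.

Walden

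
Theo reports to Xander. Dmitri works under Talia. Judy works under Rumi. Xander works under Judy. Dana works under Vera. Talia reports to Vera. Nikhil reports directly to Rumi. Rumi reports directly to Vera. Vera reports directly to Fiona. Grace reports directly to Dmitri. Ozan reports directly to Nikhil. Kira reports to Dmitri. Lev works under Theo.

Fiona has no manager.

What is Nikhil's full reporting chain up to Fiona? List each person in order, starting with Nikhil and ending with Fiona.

Nikhil -> Rumi -> Vera -> Fiona

Nikhil reports to Rumi. Rumi reports to Vera. Vera reports to Fiona. Fiona is at the top.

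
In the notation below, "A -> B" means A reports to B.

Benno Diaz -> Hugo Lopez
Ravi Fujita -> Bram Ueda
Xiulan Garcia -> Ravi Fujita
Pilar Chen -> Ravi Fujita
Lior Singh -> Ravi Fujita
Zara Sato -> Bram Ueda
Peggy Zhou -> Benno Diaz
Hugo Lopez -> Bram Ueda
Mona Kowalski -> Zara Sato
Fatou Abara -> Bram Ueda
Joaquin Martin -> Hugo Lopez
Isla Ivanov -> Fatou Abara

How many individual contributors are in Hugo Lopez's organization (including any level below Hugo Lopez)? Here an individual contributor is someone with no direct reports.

The people in Hugo Lopez's organization with no one reporting to them are Peggy Zhou, Joaquin Martin. That is 2.

2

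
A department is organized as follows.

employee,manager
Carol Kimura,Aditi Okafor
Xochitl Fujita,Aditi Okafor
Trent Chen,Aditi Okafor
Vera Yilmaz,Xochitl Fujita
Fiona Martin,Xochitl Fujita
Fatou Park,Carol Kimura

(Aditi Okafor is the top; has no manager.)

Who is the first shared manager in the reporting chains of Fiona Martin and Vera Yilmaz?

Xochitl Fujita

Fiona Martin's chain of managers is Xochitl Fujita, Aditi Okafor. Vera Yilmaz's chain of managers is Xochitl Fujita, Aditi Okafor. The first manager that appears in both chains is Xochitl Fujita.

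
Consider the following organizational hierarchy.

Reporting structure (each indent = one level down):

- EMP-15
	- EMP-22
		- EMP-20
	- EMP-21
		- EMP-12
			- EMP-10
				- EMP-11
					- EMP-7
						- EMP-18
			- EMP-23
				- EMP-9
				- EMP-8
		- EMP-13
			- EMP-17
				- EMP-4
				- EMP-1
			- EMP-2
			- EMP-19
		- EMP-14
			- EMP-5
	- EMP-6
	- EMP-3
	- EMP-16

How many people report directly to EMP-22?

EMP-22 directly manages EMP-20. That is 1 direct report.

1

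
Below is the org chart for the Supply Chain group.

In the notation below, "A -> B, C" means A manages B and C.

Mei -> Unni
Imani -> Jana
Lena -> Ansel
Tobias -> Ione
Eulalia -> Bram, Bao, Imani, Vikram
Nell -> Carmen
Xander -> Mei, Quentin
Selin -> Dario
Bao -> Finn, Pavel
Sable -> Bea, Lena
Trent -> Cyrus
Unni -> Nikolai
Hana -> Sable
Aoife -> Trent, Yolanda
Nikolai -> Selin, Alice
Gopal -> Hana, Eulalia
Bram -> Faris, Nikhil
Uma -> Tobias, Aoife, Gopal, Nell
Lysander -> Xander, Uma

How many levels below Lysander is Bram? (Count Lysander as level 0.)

Chain from Bram up to Lysander: Bram → Eulalia → Gopal → Uma → Lysander. That is 4 steps up, so Bram is 4 levels below Lysander.

4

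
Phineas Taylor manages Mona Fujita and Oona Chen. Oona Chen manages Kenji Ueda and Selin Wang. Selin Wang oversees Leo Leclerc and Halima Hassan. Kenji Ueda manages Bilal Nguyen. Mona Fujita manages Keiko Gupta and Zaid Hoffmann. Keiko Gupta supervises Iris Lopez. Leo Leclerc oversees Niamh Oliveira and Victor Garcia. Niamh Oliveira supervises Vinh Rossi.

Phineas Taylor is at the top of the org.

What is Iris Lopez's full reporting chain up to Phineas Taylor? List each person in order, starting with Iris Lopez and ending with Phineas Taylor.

Iris Lopez reports to Keiko Gupta. Keiko Gupta reports to Mona Fujita. Mona Fujita reports to Phineas Taylor. Phineas Taylor is at the top.

Iris Lopez -> Keiko Gupta -> Mona Fujita -> Phineas Taylor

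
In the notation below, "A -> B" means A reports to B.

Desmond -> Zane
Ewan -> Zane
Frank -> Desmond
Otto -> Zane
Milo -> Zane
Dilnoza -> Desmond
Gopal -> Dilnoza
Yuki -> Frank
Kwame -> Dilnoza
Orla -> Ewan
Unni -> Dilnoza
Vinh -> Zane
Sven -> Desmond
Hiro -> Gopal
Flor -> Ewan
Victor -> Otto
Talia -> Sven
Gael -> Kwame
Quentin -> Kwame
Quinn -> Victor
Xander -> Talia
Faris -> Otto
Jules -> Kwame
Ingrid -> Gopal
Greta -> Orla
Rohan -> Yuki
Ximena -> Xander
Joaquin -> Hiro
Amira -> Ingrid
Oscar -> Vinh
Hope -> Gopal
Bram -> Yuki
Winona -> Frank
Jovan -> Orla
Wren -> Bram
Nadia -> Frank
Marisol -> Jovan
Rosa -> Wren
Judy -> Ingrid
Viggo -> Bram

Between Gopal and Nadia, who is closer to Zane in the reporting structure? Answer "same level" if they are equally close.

same level

Both Gopal and Nadia are 3 levels below Zane.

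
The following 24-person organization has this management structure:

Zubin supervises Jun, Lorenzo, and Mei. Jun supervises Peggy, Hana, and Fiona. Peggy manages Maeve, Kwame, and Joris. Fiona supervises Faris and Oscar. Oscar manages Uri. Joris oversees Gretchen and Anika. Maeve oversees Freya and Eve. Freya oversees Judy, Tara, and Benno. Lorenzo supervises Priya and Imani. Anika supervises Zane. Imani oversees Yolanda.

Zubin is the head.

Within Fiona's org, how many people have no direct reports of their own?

2

The people in Fiona's organization with no one reporting to them are Faris, Uri. That is 2.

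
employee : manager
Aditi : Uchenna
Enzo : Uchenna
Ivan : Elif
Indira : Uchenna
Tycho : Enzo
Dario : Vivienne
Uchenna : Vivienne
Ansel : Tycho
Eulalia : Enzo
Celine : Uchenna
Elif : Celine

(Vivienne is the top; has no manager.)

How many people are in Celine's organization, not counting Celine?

Celine directly manages Elif. Under Elif: Ivan (1). That's 2 in total.

2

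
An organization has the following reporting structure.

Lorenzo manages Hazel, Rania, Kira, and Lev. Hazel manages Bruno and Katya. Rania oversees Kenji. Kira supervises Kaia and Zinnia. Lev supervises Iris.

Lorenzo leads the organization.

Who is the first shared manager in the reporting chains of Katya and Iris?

Lorenzo

Katya's chain of managers is Hazel, Lorenzo. Iris's chain of managers is Lev, Lorenzo. The first manager that appears in both chains is Lorenzo.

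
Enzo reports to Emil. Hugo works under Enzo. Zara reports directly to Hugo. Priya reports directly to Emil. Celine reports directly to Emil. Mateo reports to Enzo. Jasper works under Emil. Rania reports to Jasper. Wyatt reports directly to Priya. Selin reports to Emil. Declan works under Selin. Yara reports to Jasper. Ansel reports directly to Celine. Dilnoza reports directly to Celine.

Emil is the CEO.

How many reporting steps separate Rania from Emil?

Chain from Rania up to Emil: Rania → Jasper → Emil. That is 2 steps up, so Rania is 2 levels below Emil.

2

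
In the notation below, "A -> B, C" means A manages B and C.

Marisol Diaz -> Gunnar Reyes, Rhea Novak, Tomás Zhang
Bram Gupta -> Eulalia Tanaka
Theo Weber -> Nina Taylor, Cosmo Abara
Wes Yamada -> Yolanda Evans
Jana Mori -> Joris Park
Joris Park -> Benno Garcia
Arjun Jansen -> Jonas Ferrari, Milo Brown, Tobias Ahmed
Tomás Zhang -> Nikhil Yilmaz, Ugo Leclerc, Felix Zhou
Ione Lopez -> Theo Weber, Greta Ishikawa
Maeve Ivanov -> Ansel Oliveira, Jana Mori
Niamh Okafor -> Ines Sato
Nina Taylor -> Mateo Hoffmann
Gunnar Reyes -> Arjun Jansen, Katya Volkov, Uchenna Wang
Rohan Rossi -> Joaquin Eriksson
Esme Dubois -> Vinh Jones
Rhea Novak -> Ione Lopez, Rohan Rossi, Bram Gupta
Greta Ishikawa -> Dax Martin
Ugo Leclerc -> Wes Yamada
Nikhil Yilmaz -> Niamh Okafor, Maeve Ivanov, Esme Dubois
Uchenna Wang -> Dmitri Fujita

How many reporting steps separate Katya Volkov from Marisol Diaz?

Chain from Katya Volkov up to Marisol Diaz: Katya Volkov → Gunnar Reyes → Marisol Diaz. That is 2 steps up, so Katya Volkov is 2 levels below Marisol Diaz.

2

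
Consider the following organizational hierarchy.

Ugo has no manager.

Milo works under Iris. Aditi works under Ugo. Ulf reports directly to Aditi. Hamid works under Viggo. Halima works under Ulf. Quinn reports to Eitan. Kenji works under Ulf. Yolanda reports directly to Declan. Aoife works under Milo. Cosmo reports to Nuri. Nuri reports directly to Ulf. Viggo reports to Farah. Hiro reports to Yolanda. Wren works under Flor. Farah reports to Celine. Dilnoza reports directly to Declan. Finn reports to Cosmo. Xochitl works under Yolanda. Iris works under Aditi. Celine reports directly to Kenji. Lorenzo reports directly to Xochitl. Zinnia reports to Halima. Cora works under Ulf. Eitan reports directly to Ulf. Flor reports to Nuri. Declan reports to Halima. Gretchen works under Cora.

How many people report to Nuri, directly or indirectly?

4

Nuri directly manages Cosmo, Flor. Under Cosmo: Finn (1). Under Flor: Wren (1). So Nuri's organization is 2 direct reports plus everyone under them: 2 + 2 = 4.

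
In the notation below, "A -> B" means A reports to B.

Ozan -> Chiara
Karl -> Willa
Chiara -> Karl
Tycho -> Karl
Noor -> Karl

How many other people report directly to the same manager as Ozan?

Ozan reports to Chiara, and Chiara has no other direct reports. Ozan has 0 peers.

0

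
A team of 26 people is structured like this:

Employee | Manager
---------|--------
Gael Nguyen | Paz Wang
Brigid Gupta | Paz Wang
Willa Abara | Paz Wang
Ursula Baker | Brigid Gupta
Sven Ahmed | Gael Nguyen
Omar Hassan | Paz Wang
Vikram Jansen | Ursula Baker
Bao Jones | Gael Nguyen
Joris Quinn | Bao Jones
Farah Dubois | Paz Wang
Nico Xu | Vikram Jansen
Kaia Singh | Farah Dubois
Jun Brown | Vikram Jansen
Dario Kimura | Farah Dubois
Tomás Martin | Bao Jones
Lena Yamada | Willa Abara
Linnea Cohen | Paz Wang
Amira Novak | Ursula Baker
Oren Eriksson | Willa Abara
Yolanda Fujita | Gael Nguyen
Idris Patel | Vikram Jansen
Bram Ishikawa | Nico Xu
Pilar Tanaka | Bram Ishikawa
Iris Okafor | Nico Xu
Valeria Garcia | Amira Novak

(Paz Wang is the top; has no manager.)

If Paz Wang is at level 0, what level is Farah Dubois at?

Chain from Farah Dubois up to Paz Wang: Farah Dubois → Paz Wang. That is 1 step up, so Farah Dubois is 1 level below Paz Wang.

1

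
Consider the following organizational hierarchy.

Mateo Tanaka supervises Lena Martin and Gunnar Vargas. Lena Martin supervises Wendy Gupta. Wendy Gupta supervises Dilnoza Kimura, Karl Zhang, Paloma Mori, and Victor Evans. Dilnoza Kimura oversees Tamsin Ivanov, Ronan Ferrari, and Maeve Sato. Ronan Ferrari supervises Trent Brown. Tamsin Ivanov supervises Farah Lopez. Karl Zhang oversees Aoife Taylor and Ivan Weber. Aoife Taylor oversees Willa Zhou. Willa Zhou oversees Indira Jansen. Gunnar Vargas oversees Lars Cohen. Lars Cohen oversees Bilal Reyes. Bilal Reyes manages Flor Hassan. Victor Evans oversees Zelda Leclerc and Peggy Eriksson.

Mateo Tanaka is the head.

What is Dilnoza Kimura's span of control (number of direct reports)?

3

Dilnoza Kimura directly manages Ronan Ferrari, Tamsin Ivanov, Maeve Sato. That is 3 direct reports.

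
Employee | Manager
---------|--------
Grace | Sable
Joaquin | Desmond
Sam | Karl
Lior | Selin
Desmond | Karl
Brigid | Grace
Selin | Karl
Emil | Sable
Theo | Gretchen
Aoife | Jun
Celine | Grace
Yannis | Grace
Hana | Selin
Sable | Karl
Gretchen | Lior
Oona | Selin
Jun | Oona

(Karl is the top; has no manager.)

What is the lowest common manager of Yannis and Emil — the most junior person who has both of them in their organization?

Yannis's chain of managers is Grace, Sable, Karl. Emil's chain of managers is Sable, Karl. The first manager that appears in both chains is Sable.

Sable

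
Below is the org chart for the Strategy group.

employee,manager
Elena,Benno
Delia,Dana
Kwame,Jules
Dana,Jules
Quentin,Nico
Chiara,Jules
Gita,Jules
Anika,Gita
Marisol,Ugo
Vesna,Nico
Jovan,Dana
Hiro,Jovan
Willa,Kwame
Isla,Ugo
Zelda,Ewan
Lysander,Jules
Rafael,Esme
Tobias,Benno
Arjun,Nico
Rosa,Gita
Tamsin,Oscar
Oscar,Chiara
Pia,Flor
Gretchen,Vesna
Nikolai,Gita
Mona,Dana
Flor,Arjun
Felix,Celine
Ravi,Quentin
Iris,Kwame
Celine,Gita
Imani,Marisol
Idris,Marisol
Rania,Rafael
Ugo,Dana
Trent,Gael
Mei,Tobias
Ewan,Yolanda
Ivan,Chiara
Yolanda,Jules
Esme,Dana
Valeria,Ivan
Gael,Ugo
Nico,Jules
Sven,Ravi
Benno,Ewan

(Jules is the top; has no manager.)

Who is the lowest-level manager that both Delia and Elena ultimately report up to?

Jules

Delia's chain of managers is Dana, Jules. Elena's chain of managers is Benno, Ewan, Yolanda, Jules. The first manager that appears in both chains is Jules.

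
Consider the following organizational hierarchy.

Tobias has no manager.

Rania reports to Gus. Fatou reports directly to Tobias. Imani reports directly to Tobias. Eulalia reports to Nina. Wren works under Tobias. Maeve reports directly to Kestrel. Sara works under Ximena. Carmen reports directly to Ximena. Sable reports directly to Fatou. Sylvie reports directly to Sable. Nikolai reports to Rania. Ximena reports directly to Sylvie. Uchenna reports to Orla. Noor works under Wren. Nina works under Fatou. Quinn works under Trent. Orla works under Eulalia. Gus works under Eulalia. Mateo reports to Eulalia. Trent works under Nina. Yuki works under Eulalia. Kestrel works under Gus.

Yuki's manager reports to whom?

Yuki reports to Eulalia, and Eulalia reports to Nina. So Yuki's skip-level manager is Nina.

Nina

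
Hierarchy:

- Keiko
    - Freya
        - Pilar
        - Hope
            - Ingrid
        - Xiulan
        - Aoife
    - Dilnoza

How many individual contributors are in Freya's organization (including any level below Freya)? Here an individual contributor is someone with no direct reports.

The people in Freya's organization with no one reporting to them are Aoife, Xiulan, Ingrid, Pilar. That is 4.

4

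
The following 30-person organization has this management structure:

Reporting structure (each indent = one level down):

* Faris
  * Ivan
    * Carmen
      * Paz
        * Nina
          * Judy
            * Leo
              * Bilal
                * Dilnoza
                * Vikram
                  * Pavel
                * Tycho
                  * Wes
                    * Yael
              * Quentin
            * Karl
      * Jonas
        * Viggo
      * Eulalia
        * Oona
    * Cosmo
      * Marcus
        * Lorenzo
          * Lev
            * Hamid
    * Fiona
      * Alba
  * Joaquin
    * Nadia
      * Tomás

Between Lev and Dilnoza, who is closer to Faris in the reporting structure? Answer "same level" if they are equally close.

Lev

Lev is 5 levels below Faris; Dilnoza is 8. Lev is higher.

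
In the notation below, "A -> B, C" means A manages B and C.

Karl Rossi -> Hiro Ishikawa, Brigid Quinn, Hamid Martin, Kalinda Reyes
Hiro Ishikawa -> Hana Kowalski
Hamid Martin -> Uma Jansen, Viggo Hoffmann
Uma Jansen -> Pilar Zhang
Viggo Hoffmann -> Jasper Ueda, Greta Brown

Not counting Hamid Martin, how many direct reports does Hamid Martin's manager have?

Hamid Martin reports to Karl Rossi. Karl Rossi's other direct reports are Hiro Ishikawa, Brigid Quinn, Kalinda Reyes — 3 peers.

3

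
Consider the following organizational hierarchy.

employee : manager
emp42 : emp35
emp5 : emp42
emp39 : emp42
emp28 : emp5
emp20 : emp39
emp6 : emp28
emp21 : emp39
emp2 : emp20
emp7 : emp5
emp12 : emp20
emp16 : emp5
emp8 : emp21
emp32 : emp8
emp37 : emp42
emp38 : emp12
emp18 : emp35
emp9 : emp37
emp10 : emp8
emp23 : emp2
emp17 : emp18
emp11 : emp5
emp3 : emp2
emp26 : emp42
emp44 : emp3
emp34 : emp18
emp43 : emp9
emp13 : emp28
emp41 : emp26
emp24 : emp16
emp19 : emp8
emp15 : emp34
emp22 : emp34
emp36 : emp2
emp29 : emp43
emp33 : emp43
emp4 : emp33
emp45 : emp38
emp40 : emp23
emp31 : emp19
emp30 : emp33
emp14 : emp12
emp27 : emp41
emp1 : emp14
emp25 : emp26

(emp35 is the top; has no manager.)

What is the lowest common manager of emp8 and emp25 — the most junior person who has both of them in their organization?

emp42

emp8's chain of managers is emp21, emp39, emp42, emp35. emp25's chain of managers is emp26, emp42, emp35. The first manager that appears in both chains is emp42.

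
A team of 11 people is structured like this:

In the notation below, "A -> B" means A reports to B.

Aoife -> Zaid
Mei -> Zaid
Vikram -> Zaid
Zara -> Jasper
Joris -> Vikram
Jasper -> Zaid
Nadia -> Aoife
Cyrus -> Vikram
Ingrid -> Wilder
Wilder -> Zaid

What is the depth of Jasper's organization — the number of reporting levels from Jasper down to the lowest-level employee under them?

The longest chain under Jasper runs Jasper → Zara, which is 1 level below Jasper.

1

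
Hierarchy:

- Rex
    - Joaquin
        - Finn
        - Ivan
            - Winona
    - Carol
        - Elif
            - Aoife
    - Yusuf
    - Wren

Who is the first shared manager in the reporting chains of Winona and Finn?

Winona's chain of managers is Ivan, Joaquin, Rex. Finn's chain of managers is Joaquin, Rex. The first manager that appears in both chains is Joaquin.

Joaquin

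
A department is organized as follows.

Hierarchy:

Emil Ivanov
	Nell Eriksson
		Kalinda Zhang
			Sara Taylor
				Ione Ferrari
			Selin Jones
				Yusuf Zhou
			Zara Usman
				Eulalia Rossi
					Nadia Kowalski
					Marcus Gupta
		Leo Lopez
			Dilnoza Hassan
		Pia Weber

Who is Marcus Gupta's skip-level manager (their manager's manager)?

Marcus Gupta reports to Eulalia Rossi, and Eulalia Rossi reports to Zara Usman. So Marcus Gupta's skip-level manager is Zara Usman.

Zara Usman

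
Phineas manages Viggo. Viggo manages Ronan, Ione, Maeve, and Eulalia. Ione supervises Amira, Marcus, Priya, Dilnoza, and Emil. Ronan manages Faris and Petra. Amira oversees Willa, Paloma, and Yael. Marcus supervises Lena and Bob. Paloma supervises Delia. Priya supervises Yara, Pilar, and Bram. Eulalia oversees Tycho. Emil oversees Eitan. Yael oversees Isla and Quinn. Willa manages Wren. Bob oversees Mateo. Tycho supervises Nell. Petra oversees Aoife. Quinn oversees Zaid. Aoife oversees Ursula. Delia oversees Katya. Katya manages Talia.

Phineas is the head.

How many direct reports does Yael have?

2

Yael directly manages Quinn, Isla. That is 2 direct reports.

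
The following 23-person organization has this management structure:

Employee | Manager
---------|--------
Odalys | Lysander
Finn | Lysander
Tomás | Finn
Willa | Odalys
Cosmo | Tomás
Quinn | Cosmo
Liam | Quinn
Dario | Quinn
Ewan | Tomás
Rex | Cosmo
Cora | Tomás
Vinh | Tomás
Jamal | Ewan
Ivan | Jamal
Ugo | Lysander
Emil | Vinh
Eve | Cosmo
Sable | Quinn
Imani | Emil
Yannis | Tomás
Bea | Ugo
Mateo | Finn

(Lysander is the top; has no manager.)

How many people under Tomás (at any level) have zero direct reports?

9

The people in Tomás's organization with no one reporting to them are Yannis, Imani, Cora, Ivan, Eve, Rex, Sable, Dario, Liam. That is 9.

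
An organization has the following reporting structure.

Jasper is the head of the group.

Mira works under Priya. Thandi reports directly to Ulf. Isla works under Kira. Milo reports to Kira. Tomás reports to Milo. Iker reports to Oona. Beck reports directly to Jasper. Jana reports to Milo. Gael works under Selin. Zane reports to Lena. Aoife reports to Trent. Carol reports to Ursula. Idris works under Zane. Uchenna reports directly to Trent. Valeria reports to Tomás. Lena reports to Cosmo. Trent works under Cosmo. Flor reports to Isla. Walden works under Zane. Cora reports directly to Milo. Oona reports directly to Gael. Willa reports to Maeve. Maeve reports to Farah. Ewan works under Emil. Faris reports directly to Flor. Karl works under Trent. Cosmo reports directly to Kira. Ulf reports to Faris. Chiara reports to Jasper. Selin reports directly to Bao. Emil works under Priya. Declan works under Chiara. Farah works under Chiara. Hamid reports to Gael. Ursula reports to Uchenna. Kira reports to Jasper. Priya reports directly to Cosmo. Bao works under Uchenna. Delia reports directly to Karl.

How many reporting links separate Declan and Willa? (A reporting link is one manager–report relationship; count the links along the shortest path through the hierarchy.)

4

Declan is 1 level below Chiara, and Willa is 3 levels below Chiara (their lowest common manager). The shortest path runs up from Declan to Chiara and back down to Willa: 1 + 3 = 4 links.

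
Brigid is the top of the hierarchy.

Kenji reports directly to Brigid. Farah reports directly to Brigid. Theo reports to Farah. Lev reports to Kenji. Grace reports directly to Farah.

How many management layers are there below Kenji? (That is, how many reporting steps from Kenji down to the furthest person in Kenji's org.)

The longest chain under Kenji runs Kenji → Lev, which is 1 level below Kenji.

1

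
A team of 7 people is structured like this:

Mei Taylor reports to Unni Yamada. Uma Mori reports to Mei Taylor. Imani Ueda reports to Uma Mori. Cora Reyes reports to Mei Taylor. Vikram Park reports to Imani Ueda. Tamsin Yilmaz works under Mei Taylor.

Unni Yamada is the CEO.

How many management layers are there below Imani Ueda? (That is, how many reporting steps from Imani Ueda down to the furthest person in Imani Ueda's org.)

The longest chain under Imani Ueda runs Imani Ueda → Vikram Park, which is 1 level below Imani Ueda.

1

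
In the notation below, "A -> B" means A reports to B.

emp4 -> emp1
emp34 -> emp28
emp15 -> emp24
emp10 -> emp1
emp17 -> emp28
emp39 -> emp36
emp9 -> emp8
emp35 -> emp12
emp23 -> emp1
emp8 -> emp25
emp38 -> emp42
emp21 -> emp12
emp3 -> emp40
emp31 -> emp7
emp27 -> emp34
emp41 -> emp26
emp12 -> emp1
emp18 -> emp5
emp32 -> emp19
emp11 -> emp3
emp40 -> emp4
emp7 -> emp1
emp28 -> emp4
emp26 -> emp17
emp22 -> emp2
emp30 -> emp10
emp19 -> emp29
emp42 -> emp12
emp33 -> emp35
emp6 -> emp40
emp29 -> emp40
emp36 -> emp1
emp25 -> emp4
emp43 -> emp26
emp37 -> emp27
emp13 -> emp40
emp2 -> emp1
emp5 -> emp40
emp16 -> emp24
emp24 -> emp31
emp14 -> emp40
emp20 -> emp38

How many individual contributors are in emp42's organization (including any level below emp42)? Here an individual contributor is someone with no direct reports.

The only person in emp42's organization with no one reporting to them is emp20. That is 1.

1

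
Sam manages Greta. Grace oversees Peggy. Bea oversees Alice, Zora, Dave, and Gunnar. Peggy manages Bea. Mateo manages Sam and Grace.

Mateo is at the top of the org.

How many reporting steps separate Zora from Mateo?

Chain from Zora up to Mateo: Zora → Bea → Peggy → Grace → Mateo. That is 4 steps up, so Zora is 4 levels below Mateo.

4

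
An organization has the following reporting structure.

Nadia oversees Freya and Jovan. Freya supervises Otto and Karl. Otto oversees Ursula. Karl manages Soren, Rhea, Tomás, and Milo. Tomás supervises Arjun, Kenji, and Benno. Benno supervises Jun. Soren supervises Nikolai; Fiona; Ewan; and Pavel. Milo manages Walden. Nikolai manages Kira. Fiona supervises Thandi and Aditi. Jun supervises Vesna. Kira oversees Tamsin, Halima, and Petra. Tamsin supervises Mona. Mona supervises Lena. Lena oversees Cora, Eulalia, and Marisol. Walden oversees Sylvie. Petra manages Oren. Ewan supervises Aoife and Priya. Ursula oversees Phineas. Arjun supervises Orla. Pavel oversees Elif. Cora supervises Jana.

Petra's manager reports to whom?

Nikolai

Petra reports to Kira, and Kira reports to Nikolai. So Petra's skip-level manager is Nikolai.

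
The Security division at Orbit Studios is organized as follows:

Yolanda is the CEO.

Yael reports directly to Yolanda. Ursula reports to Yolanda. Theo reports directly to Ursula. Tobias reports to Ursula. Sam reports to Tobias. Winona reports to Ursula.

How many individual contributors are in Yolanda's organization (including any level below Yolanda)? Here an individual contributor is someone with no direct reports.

4

The people in Yolanda's organization with no one reporting to them are Yael, Winona, Sam, Theo. That is 4.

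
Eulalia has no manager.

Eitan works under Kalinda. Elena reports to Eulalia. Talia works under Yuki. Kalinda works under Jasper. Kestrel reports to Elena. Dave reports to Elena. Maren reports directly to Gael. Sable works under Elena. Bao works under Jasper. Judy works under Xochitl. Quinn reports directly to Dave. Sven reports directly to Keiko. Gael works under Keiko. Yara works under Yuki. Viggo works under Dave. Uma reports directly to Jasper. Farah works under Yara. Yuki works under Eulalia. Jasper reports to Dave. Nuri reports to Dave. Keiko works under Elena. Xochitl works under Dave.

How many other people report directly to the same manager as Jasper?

Jasper reports to Dave. Dave's other direct reports are Nuri, Xochitl, Quinn, Viggo — 4 peers.

4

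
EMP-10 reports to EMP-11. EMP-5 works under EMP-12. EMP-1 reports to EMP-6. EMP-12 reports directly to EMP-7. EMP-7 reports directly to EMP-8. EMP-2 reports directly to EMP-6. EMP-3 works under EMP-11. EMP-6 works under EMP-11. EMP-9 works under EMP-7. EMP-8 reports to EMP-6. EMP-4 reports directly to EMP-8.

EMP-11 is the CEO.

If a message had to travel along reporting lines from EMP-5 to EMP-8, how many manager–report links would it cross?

EMP-5 is in EMP-8's organization: the chain from EMP-5 up to EMP-8 is EMP-5 → EMP-12 → EMP-7 → EMP-8, which is 3 links.

3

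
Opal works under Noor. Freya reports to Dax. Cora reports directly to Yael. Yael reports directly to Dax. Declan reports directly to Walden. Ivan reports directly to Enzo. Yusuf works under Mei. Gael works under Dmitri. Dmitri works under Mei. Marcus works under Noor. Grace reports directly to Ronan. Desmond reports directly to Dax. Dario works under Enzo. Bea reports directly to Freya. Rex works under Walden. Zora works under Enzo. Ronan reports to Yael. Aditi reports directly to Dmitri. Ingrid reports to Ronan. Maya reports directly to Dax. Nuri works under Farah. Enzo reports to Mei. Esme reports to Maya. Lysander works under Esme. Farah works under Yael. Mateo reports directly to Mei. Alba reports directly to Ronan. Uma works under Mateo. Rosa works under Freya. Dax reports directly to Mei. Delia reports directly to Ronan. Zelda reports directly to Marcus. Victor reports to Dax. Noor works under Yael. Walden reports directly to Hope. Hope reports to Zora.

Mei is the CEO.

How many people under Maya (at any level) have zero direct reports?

1

The only person in Maya's organization with no one reporting to them is Lysander. That is 1.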